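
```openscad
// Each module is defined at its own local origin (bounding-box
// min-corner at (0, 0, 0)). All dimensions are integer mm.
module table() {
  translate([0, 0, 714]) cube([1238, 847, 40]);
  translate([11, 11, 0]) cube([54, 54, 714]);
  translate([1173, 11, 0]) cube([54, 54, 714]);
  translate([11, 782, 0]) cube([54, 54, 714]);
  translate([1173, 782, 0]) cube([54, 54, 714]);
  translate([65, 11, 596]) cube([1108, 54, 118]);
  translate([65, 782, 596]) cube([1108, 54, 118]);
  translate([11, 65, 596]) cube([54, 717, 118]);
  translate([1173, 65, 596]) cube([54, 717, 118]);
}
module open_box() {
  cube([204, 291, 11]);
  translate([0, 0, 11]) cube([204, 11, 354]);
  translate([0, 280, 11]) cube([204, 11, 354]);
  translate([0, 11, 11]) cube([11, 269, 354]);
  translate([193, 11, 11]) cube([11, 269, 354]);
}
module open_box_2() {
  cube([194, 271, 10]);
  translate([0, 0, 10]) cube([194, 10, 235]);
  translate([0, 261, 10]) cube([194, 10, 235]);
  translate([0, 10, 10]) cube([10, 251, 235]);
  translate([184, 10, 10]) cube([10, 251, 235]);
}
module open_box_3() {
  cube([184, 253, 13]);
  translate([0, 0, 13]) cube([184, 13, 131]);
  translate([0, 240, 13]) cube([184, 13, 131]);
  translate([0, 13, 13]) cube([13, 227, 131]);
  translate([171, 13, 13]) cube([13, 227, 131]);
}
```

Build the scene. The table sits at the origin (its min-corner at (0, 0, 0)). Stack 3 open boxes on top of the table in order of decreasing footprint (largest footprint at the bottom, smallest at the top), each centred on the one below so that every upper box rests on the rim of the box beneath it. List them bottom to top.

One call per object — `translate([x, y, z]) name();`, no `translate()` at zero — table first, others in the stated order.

table();
translate([517, 278, 754]) open_box();
translate([522, 288, 1119]) open_box_2();
translate([527, 297, 1364]) open_box_3();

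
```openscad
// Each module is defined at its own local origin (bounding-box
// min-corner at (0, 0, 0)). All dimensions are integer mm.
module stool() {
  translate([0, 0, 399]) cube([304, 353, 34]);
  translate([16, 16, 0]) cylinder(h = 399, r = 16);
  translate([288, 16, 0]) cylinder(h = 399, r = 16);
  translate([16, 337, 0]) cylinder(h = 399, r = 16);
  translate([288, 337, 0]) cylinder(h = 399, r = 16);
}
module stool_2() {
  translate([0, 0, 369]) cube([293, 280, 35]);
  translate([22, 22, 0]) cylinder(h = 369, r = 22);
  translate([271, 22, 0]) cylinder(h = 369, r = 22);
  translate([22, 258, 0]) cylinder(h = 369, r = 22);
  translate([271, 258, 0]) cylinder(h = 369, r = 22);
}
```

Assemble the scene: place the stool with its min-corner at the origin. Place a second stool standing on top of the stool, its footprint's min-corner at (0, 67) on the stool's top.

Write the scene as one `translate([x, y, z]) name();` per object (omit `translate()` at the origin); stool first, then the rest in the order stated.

stool();
translate([0, 67, 433]) stool_2();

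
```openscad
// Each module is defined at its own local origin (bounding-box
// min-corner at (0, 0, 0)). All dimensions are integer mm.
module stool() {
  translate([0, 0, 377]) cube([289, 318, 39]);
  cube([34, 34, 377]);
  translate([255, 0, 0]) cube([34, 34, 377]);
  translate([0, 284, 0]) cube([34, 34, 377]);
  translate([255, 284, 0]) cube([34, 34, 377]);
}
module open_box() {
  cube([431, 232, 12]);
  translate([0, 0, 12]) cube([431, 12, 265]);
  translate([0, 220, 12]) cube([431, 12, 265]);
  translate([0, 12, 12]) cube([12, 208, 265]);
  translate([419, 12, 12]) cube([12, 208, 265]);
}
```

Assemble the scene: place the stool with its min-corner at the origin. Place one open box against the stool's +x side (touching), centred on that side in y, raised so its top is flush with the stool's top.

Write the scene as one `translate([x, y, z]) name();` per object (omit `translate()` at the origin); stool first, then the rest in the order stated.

stool();
translate([289, 43, 139]) open_box();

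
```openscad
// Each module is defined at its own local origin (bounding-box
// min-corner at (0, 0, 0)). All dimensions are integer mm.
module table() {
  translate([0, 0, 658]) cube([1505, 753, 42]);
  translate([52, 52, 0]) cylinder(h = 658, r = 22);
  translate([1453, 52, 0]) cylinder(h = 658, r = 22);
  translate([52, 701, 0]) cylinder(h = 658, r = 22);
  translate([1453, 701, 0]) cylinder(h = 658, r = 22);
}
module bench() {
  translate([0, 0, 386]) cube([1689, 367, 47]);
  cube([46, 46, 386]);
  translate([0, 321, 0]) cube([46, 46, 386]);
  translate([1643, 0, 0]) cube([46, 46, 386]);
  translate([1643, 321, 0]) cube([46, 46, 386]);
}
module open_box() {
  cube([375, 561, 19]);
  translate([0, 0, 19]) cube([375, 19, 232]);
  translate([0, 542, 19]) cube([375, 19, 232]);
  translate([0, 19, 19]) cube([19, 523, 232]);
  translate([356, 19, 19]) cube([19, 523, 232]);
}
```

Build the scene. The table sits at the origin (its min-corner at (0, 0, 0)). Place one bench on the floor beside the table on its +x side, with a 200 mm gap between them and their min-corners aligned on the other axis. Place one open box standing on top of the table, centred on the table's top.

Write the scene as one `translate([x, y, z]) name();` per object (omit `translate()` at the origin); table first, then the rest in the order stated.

table();
translate([1705, 0, 0]) bench();
translate([565, 96, 700]) open_box();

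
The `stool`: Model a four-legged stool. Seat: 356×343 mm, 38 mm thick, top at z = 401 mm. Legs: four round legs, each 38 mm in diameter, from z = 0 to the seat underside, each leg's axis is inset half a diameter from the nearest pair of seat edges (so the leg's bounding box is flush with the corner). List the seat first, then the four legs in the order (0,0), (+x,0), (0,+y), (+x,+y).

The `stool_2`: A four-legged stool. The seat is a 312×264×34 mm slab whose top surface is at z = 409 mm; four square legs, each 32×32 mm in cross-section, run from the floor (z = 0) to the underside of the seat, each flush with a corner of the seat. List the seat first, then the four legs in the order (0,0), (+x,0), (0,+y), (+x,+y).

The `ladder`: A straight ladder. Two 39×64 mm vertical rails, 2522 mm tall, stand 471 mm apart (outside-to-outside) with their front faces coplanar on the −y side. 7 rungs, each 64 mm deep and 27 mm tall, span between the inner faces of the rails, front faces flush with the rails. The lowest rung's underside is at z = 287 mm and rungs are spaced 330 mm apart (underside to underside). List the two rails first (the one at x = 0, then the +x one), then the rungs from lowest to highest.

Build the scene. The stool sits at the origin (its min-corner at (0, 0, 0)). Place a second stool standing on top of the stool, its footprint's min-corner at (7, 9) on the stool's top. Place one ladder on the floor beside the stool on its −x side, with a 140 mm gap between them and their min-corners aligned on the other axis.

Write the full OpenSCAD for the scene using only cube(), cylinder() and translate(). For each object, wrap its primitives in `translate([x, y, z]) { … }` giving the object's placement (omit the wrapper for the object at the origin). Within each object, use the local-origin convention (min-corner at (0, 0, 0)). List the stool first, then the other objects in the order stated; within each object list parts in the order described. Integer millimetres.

translate([0, 0, 363]) cube([356, 343, 38]);
translate([19, 19, 0]) cylinder(h = 363, r = 19);
translate([337, 19, 0]) cylinder(h = 363, r = 19);
translate([19, 324, 0]) cylinder(h = 363, r = 19);
translate([337, 324, 0]) cylinder(h = 363, r = 19);
translate([7, 9, 401]) {
  translate([0, 0, 375]) cube([312, 264, 34]);
  cube([32, 32, 375]);
  translate([280, 0, 0]) cube([32, 32, 375]);
  translate([0, 232, 0]) cube([32, 32, 375]);
  translate([280, 232, 0]) cube([32, 32, 375]);
}
translate([-611, 0, 0]) {
  cube([39, 64, 2522]);
  translate([432, 0, 0]) cube([39, 64, 2522]);
  translate([39, 0, 287]) cube([393, 64, 27]);
  translate([39, 0, 617]) cube([393, 64, 27]);
  translate([39, 0, 947]) cube([393, 64, 27]);
  translate([39, 0, 1277]) cube([393, 64, 27]);
  translate([39, 0, 1607]) cube([393, 64, 27]);
  translate([39, 0, 1937]) cube([393, 64, 27]);
  translate([39, 0, 2267]) cube([393, 64, 27]);
}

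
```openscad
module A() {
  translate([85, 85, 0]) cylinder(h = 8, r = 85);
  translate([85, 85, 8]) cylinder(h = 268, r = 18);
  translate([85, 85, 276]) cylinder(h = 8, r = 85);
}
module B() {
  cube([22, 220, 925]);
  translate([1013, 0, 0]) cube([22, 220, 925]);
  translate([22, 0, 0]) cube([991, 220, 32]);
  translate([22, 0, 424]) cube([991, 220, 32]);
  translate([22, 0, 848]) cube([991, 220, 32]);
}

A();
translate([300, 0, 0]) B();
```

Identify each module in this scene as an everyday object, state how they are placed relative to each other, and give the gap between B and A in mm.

The bookshelf's nearest face is 130 mm from the spool's +x face.

A is a spool. B is a bookshelf. The bookshelf is on the floor beside the spool on its +x side. The gap between the bookshelf and the spool is 130 mm.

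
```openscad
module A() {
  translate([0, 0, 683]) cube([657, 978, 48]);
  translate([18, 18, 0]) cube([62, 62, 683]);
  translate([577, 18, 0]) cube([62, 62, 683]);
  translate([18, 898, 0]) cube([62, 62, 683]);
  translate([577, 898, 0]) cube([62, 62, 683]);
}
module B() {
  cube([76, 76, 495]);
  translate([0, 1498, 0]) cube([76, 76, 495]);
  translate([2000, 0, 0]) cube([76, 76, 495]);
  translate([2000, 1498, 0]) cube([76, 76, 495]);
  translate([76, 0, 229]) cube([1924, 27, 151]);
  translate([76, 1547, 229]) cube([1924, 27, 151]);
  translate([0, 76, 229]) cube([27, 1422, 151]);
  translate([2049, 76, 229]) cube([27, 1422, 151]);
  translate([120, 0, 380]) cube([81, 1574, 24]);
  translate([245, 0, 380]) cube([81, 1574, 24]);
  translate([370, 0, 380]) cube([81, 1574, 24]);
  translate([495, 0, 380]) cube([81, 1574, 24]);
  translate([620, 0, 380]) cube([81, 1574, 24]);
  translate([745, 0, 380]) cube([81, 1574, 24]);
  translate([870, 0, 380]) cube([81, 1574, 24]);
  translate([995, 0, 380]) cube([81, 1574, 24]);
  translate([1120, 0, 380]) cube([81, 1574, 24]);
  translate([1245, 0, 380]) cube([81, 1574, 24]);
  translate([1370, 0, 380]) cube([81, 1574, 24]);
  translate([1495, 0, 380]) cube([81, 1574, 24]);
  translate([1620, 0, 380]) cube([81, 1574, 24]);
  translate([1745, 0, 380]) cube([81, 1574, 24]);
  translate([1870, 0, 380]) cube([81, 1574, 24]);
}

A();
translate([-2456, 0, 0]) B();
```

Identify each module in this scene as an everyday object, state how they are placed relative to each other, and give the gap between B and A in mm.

The bed frame's nearest face is 380 mm from the table's −x face.

A is a table. B is a bed frame. The bed frame is on the floor beside the table on its −x side. The gap between the bed frame and the table is 380 mm.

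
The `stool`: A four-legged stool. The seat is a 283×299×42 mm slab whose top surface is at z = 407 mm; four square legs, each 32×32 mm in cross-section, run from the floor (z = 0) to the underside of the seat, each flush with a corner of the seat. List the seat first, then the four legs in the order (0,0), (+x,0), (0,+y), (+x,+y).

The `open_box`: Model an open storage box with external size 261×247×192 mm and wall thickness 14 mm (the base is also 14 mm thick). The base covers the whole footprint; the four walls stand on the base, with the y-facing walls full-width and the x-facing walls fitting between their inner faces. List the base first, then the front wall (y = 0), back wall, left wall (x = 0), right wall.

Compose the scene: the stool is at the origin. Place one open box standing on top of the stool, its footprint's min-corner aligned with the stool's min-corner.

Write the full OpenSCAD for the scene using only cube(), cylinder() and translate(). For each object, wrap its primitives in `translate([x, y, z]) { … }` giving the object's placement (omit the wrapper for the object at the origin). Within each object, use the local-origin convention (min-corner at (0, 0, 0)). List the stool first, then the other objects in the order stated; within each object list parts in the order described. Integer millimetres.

translate([0, 0, 365]) cube([283, 299, 42]);
cube([32, 32, 365]);
translate([251, 0, 0]) cube([32, 32, 365]);
translate([0, 267, 0]) cube([32, 32, 365]);
translate([251, 267, 0]) cube([32, 32, 365]);
translate([0, 0, 407]) {
  cube([261, 247, 14]);
  translate([0, 0, 14]) cube([261, 14, 178]);
  translate([0, 233, 14]) cube([261, 14, 178]);
  translate([0, 14, 14]) cube([14, 219, 178]);
  translate([247, 14, 14]) cube([14, 219, 178]);
}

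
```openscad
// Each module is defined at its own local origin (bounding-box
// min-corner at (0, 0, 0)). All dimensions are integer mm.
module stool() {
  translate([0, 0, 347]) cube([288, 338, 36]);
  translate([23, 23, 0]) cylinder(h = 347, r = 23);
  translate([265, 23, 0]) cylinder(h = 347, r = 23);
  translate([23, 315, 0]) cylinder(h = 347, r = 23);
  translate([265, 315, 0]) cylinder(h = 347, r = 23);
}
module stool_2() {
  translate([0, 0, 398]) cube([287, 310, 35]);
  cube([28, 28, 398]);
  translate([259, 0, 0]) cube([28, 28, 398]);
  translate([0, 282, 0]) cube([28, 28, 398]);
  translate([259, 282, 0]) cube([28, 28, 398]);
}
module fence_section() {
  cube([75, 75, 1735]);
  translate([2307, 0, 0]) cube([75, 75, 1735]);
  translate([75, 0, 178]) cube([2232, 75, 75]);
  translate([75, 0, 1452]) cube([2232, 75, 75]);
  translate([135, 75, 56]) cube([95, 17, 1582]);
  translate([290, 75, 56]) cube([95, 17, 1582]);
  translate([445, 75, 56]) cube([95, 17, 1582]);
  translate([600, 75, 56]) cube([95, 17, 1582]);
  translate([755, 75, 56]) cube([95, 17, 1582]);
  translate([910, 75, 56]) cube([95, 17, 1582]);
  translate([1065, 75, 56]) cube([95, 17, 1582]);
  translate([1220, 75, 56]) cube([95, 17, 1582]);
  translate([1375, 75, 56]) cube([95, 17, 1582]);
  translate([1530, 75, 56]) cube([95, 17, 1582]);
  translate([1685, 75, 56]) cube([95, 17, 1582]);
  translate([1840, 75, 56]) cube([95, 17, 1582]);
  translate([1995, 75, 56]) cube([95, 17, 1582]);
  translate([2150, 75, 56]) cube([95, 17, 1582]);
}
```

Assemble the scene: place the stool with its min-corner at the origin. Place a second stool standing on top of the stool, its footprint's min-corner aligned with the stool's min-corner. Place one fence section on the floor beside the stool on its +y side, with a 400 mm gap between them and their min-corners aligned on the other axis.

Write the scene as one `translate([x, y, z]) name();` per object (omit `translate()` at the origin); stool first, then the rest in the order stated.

stool();
translate([0, 0, 383]) stool_2();
translate([0, 738, 0]) fence_section();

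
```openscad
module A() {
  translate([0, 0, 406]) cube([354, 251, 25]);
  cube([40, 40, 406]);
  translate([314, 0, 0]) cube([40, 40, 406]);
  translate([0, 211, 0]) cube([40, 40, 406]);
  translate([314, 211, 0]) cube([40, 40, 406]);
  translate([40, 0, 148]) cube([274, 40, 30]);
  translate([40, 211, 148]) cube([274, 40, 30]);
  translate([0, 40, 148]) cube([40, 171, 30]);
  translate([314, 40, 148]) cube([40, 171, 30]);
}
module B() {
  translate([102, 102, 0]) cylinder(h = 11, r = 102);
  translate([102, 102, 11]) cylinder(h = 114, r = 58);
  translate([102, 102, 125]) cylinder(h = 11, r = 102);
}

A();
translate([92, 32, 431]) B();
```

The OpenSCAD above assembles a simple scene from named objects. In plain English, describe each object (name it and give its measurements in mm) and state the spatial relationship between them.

A is a simple wooden stool: a rectangular seat 354 mm (x) by 251 mm (y), 25 mm thick, top face at z = 431 mm, on four square legs, each 40×40 mm in cross-section. The legs rest on z = 0, each flush with a corner of the seat. Four stretchers, 40 mm wide and 30 mm tall, connect adjacent legs with their undersides at z = 148 mm, each running between the inner faces of the legs it joins and aligned with the legs' outer faces on the other axis.

B is a spool: two coaxial disc flanges of radius 102 mm and thickness 11 mm, joined by a core cylinder of radius 58 mm and height 114 mm. The lower flange rests on z = 0 and the three cylinders share a vertical axis.

The spool is on top of the stool.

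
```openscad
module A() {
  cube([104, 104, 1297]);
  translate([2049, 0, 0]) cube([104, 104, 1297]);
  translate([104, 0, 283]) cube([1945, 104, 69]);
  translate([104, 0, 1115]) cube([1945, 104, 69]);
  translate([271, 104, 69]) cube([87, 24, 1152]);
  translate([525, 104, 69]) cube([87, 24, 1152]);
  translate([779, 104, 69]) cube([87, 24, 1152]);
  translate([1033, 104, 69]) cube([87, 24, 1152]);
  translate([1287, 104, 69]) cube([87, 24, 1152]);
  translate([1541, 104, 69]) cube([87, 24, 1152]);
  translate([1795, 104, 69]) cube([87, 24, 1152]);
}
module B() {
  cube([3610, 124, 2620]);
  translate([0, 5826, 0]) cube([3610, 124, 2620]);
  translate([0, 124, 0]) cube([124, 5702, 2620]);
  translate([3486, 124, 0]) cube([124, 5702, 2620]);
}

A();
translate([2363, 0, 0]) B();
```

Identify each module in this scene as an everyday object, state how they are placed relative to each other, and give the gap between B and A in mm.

The house frame's nearest face is 210 mm from the fence section's +x face.

A is a fence section. B is a house frame. The house frame is on the floor beside the fence section on its +x side. The gap between the house frame and the fence section is 210 mm.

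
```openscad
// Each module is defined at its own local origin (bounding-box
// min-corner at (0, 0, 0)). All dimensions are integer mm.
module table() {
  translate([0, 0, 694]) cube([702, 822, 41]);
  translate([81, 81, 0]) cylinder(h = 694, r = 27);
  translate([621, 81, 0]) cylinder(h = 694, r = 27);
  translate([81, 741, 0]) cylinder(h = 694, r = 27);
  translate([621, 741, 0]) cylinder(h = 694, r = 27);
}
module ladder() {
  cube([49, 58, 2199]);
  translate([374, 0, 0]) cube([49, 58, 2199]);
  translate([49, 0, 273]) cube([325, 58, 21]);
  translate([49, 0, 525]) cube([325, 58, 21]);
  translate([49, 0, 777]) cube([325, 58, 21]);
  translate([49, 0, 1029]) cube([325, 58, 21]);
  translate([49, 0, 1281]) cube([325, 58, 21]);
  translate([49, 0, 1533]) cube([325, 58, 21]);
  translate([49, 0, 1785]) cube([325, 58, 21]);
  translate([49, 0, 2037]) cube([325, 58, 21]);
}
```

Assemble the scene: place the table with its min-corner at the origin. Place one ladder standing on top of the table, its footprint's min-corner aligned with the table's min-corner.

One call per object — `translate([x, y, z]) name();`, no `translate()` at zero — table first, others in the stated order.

table();
translate([0, 0, 735]) ladder();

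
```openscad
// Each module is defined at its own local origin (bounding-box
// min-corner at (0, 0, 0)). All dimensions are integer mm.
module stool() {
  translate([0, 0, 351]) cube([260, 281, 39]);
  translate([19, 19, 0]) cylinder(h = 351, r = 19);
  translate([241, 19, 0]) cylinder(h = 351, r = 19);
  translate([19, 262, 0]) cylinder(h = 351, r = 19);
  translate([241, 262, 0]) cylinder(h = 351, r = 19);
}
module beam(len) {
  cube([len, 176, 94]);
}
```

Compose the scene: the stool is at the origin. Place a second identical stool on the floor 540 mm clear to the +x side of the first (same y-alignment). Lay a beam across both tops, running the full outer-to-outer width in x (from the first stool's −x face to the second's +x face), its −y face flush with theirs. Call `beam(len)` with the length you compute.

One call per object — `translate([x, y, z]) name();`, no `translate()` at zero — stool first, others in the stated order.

stool();
translate([800, 0, 0]) stool();
translate([0, 0, 390]) beam(1060);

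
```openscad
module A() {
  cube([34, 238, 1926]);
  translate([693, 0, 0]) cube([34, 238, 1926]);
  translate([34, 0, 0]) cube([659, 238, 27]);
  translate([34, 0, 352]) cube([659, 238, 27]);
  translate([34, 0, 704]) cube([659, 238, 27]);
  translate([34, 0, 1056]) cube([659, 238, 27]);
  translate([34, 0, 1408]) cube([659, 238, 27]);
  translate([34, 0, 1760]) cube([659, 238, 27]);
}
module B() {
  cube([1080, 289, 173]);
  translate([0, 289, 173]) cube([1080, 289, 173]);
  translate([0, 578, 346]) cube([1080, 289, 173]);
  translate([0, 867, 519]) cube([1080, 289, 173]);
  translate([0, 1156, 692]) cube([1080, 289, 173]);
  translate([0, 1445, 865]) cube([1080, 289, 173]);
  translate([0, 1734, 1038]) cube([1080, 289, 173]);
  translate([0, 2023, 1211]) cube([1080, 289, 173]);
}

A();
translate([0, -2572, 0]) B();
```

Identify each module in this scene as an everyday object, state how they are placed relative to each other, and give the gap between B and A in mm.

The staircase's nearest face is 260 mm from the bookshelf's −y face.

A is a bookshelf. B is a staircase. The staircase is on the floor beside the bookshelf on its −y side. The gap between the staircase and the bookshelf is 260 mm.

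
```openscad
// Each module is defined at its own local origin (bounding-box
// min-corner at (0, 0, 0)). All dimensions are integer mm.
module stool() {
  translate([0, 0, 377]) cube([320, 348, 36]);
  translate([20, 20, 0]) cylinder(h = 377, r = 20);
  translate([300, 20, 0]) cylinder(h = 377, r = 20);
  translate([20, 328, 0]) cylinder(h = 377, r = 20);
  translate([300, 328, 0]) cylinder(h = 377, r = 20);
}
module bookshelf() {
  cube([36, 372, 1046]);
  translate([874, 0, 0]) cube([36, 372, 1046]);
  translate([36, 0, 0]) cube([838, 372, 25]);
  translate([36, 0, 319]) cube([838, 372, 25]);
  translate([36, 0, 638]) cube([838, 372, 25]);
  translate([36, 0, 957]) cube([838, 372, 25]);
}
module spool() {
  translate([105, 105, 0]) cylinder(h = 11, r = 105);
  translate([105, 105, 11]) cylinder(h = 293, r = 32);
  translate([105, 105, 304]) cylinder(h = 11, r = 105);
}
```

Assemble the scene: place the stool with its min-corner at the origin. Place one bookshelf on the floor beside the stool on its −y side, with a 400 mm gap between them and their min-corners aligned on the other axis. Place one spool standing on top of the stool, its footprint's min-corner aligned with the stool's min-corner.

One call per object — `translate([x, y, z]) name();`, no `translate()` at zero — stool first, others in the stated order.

stool();
translate([0, -772, 0]) bookshelf();
translate([0, 0, 413]) spool();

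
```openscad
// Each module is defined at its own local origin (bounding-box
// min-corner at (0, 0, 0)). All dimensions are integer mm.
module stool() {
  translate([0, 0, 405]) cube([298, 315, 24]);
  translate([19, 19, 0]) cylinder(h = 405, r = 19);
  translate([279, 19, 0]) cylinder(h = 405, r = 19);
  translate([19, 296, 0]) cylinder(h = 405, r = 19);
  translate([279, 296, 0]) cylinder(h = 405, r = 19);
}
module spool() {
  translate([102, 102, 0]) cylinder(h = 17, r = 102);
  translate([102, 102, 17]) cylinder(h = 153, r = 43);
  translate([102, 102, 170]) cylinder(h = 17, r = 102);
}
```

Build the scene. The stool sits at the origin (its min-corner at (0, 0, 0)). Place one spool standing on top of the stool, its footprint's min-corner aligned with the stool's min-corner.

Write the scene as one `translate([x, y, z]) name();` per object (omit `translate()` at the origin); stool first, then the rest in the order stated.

stool();
translate([0, 0, 429]) spool();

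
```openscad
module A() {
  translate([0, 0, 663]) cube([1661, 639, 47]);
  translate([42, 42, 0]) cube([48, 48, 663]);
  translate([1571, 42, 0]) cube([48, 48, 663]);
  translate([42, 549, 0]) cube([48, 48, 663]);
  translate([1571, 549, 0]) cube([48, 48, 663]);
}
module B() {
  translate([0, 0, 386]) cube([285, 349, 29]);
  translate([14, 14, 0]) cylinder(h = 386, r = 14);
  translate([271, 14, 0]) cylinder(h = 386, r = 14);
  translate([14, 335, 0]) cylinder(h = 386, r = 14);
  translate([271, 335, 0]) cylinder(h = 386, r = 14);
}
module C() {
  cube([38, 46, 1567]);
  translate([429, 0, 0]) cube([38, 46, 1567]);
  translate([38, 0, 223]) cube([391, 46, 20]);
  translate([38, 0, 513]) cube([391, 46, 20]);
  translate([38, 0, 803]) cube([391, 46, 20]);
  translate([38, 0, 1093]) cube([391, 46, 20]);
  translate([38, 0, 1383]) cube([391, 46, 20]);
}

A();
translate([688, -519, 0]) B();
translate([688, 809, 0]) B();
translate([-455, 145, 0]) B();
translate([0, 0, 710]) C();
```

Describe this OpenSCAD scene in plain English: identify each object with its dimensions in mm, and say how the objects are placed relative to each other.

A is a table: top 1661 mm (x) × 639 mm (y), 47 mm thick, upper face at z = 710 mm, on four 48×48 mm square legs, each inset 42 mm from the nearest pair of top edges, running from z = 0 to the bottom of the top.

B is a four-legged stool. The seat is a 285×349×29 mm slab whose top surface is at z = 415 mm; four round legs, each 28 mm in diameter, run from the floor (z = 0) to the underside of the seat, each leg's axis is inset half a diameter from the nearest pair of seat edges (so the leg's bounding box is flush with the corner).

C is a straight ladder. Two 38×46 mm vertical rails, 1567 mm tall, stand 467 mm apart (outside-to-outside) with their front faces coplanar on the −y side. 5 rungs, each 46 mm deep and 20 mm tall, span between the inner faces of the rails, front faces flush with the rails. The lowest rung's underside is at z = 223 mm and rungs are spaced 290 mm apart (underside to underside).

Three stools sit around the table at the −y, +y, −x sides. The ladder is on top of the table.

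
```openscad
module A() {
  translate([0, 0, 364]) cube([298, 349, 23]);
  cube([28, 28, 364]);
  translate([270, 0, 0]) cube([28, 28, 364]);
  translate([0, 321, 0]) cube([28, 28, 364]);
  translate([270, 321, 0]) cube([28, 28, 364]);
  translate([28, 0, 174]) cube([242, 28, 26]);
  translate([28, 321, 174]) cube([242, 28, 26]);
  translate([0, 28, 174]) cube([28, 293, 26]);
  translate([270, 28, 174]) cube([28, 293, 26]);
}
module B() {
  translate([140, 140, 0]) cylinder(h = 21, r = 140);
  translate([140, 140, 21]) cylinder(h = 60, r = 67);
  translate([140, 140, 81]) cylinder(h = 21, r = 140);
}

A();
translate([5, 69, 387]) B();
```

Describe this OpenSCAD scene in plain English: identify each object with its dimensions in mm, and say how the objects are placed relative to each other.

A is a simple wooden stool: a rectangular seat 298 mm (x) by 349 mm (y), 23 mm thick, top face at z = 387 mm, on four square legs, each 28×28 mm in cross-section. The legs rest on z = 0, each flush with a corner of the seat. Four stretchers, 28 mm wide and 26 mm tall, connect adjacent legs with their undersides at z = 174 mm, each running between the inner faces of the legs it joins and aligned with the legs' outer faces on the other axis.

B is a spool: two coaxial disc flanges of radius 140 mm and thickness 21 mm, joined by a core cylinder of radius 67 mm and height 60 mm. The lower flange rests on z = 0 and the three cylinders share a vertical axis.

The spool is on top of the stool.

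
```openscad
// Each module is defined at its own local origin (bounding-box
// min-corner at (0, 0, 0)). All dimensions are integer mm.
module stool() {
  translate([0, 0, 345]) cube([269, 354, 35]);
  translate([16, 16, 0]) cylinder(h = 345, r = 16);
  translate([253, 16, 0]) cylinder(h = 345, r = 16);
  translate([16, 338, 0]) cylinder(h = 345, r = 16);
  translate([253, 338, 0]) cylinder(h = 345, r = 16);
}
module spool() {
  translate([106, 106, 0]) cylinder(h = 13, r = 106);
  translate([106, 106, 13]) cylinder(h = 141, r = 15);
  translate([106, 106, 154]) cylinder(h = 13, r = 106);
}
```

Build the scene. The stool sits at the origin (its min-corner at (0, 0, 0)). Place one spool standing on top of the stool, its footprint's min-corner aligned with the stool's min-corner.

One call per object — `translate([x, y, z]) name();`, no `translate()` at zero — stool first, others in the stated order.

stool();
translate([0, 0, 380]) spool();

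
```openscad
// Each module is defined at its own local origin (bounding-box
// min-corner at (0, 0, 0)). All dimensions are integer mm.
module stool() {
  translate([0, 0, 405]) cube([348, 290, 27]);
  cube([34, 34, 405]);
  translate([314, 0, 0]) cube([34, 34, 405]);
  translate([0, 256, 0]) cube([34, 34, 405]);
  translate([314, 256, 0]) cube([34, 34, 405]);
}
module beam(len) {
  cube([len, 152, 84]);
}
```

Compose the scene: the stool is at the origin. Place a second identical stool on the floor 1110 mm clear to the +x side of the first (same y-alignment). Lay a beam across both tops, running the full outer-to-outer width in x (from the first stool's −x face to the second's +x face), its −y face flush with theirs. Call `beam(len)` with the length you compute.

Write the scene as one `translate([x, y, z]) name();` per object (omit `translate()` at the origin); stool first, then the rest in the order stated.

stool();
translate([1458, 0, 0]) stool();
translate([0, 0, 432]) beam(1806);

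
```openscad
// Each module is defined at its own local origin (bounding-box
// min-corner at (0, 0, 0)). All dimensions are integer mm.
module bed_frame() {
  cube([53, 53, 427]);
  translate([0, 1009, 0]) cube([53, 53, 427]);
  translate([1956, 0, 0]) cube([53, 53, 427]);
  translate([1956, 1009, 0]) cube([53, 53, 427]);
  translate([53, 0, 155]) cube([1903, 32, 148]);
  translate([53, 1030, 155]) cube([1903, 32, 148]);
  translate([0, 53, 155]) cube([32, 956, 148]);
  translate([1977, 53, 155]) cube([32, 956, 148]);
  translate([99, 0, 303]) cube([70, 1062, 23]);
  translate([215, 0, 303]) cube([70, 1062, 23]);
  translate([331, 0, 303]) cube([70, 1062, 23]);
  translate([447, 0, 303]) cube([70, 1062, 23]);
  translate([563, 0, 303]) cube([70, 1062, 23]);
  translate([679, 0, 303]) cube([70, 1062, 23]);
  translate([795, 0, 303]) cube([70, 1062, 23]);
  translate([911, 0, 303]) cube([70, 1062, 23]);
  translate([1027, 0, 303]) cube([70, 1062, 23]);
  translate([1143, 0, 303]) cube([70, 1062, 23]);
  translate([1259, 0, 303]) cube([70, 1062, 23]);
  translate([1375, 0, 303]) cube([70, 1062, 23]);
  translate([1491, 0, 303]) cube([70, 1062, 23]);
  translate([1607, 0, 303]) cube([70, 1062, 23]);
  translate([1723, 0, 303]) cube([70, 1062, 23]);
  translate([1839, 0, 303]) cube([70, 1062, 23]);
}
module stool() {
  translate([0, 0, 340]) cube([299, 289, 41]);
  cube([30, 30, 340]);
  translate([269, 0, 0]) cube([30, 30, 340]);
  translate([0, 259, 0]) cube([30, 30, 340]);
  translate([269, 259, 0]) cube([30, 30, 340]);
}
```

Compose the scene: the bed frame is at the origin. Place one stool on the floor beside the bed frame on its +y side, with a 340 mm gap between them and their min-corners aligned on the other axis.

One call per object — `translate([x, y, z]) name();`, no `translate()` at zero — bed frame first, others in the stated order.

bed_frame();
translate([0, 1402, 0]) stool();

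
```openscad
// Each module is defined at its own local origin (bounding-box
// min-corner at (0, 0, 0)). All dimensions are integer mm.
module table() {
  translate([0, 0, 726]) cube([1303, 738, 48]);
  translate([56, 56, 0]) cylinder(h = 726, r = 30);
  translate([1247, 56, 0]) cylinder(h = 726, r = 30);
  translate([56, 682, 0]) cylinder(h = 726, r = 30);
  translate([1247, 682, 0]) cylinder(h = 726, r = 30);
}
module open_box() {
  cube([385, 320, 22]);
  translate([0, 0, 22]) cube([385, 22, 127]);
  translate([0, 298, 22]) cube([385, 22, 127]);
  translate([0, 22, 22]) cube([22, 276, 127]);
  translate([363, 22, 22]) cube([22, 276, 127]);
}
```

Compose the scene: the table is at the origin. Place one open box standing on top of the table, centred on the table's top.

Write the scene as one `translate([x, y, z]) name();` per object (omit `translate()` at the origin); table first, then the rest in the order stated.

table();
translate([459, 209, 774]) open_box();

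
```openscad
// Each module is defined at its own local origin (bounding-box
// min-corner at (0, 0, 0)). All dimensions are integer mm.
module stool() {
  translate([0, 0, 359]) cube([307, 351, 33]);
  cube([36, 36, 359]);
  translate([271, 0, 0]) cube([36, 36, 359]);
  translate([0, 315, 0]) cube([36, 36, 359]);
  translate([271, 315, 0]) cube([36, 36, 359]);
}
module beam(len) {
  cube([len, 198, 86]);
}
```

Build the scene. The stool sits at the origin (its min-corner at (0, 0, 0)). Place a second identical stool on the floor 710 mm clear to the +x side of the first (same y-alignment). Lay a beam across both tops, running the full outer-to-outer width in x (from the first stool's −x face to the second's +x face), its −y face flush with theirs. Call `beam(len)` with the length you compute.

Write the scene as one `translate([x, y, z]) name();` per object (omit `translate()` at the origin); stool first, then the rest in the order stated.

stool();
translate([1017, 0, 0]) stool();
translate([0, 0, 392]) beam(1324);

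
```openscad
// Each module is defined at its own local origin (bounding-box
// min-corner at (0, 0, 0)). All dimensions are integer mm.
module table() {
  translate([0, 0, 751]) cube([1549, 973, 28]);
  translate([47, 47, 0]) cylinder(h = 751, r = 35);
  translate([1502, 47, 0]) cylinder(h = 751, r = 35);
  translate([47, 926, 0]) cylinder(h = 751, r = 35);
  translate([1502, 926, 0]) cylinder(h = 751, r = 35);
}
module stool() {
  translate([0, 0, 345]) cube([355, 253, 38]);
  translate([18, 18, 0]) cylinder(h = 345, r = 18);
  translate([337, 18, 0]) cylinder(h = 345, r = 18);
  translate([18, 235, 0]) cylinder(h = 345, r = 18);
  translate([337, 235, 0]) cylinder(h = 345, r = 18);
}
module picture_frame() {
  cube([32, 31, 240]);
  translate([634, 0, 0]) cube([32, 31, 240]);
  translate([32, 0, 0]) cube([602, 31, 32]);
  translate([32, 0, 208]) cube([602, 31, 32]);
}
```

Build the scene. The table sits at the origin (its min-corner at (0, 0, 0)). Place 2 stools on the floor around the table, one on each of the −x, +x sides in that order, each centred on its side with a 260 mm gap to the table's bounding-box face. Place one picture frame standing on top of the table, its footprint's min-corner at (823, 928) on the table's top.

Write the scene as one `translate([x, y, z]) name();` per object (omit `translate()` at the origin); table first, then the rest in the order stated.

table();
translate([-615, 360, 0]) stool();
translate([1809, 360, 0]) stool();
translate([823, 928, 779]) picture_frame();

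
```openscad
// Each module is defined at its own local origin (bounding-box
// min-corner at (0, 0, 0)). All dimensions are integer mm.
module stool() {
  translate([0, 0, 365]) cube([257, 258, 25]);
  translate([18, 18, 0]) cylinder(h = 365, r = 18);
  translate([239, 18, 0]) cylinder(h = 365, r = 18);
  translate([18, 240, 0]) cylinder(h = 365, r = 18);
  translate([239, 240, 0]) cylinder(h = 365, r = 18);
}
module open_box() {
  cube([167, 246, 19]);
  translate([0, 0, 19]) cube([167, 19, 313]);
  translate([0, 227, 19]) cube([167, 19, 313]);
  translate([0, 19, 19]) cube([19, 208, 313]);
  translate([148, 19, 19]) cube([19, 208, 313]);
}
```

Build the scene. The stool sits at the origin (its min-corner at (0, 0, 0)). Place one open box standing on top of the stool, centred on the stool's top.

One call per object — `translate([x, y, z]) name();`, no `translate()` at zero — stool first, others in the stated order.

stool();
translate([45, 6, 390]) open_box();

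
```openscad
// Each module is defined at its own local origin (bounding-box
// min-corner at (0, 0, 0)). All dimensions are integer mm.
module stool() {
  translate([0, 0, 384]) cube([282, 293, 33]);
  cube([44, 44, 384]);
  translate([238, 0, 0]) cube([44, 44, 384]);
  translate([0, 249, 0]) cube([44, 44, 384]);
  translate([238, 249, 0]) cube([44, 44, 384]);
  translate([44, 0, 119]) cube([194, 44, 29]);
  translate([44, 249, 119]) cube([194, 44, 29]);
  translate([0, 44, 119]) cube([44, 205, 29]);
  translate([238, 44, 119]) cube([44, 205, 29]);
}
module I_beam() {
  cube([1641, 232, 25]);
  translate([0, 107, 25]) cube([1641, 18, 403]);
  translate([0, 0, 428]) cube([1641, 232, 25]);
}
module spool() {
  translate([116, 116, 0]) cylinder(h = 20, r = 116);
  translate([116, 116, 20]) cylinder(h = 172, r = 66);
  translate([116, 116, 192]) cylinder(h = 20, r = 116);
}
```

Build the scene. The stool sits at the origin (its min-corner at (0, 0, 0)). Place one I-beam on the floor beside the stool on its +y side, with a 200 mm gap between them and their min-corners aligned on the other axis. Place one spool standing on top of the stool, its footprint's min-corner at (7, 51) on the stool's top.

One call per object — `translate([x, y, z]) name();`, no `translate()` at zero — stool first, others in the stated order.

stool();
translate([0, 493, 0]) I_beam();
translate([7, 51, 417]) spool();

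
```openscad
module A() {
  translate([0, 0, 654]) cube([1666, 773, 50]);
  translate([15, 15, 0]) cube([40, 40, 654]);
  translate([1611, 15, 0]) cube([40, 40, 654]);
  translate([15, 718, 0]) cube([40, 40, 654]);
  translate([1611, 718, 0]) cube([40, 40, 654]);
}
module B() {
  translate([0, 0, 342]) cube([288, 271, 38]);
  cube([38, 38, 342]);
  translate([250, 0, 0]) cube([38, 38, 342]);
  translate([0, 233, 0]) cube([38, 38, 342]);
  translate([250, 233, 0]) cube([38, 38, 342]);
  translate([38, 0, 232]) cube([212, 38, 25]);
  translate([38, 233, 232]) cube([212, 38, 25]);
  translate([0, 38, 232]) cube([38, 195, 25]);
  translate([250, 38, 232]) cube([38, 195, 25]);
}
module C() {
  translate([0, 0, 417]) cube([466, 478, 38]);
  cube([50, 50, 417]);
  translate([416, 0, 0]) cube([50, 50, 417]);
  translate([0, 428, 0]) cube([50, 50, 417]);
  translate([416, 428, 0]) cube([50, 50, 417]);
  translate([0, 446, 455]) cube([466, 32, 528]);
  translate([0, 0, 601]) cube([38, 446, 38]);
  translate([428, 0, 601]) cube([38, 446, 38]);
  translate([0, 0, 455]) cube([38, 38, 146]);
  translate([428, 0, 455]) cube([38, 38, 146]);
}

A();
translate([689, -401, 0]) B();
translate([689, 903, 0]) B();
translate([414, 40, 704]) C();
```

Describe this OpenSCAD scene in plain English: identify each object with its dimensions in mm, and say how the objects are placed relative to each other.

A is a rectangular dining table. The top is 1666×773×50 mm with its upper surface at z = 704 mm. It stands on four 40×40 mm square legs, each inset 15 mm from the nearest pair of top edges, running from the floor to the underside of the top.

B is a four-legged stool. The seat is 288×271 mm, 38 mm thick, top at z = 380 mm. It stands on four square legs, each 38×38 mm in cross-section, from z = 0 to the seat underside, each flush with a corner of the seat. Four stretchers, 38 mm wide and 25 mm tall, connect adjacent legs with their undersides at z = 232 mm, each running between the inner faces of the legs it joins and aligned with the legs' outer faces on the other axis.

C is a chair: 466×478 mm seat, 38 mm thick, top at z = 455 mm, on four 50 mm square corner legs flush with the seat edges. A 32 mm thick backrest slab spans the full seat width, extending 528 mm above the seat top, its back face flush with the seat's +y edge. Two armrests of 38×38 mm section run along each side from the seat's front edge to the front of the backrest, top faces 184 mm above the seat top and outer faces flush with the seat's x-edges; a 38×38 mm post under the front of each armrest stands on the seat at the front corner.

Two stools sit around the table at the −y, +y sides. The chair is on top of the table.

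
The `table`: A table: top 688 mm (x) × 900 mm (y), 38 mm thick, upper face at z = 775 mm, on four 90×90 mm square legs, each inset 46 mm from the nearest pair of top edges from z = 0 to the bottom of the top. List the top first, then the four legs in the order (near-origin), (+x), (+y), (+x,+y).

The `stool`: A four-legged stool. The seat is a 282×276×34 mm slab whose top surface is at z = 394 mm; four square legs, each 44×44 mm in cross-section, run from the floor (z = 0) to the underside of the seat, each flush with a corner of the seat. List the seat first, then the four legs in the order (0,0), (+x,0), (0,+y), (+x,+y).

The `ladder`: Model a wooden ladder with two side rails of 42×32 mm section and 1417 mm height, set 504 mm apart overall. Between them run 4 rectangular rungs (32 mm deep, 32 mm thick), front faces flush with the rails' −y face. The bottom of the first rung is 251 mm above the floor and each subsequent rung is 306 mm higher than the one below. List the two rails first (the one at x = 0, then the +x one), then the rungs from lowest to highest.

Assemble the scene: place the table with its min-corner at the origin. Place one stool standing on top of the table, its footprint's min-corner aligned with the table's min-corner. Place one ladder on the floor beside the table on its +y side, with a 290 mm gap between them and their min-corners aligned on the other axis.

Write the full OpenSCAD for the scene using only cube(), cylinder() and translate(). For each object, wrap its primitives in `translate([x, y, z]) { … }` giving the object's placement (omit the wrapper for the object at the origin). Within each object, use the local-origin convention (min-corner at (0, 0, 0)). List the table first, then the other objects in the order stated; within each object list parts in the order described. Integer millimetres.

translate([0, 0, 737]) cube([688, 900, 38]);
translate([46, 46, 0]) cube([90, 90, 737]);
translate([552, 46, 0]) cube([90, 90, 737]);
translate([46, 764, 0]) cube([90, 90, 737]);
translate([552, 764, 0]) cube([90, 90, 737]);
translate([0, 0, 775]) {
  translate([0, 0, 360]) cube([282, 276, 34]);
  cube([44, 44, 360]);
  translate([238, 0, 0]) cube([44, 44, 360]);
  translate([0, 232, 0]) cube([44, 44, 360]);
  translate([238, 232, 0]) cube([44, 44, 360]);
}
translate([0, 1190, 0]) {
  cube([42, 32, 1417]);
  translate([462, 0, 0]) cube([42, 32, 1417]);
  translate([42, 0, 251]) cube([420, 32, 32]);
  translate([42, 0, 557]) cube([420, 32, 32]);
  translate([42, 0, 863]) cube([420, 32, 32]);
  translate([42, 0, 1169]) cube([420, 32, 32]);
}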